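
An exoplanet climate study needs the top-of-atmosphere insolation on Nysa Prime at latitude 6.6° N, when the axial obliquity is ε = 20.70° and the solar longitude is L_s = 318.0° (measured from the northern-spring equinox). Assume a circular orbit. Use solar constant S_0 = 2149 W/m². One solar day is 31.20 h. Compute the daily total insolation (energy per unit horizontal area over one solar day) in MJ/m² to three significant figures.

70.9 MJ/m²

Solar declination: sin δ = sin ε · sin L_s = sin 20.70° × sin 318.0° = -0.23652, so δ = -13.681°.
cos h₀ = −tan(+6.6°) tan(-13.681°) = 0.0282, h₀ = 1.5426 rad.
Bracket: h₀ sin ϕ sin δ + cos ϕ cos δ sin h₀ = 1.5426×0.11494×-0.23652 + 0.99337×0.97163×0.99960 = -0.041937 + 0.964802 = 0.922865.
Q̄ = (S_0/π) × [bracket] = (2149/π) × 0.922865 = 631.28 W/m².
Daily total = Q̄ × 31.20 h × 3600 s/h = 631.28 × 31.20 × 3600 / 10⁶ = 70.91 MJ/m².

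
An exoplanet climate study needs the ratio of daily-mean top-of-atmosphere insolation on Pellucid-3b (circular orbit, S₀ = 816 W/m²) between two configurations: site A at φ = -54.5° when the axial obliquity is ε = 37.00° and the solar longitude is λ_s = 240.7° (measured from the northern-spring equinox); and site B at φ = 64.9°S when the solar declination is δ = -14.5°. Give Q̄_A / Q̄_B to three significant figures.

— Configuration A (φ=-54.5°):
Solar declination: sin δ = sin ε · sin λ_s = sin 37.00° × sin 240.7° = -0.52482, so δ = -31.656°.
cos H₀ = −tan(-54.5°) tan(-31.656°) = -0.8644, H₀ = 2.6147 rad.
Bracket: H₀ sin φ sin δ + cos φ cos δ sin H₀ = 2.6147×-0.81412×-0.52482 + 0.58070×0.85121×0.50282 = 1.117174 + 0.248543 = 1.365717.
Q̄ = (S₀/π) × [bracket] = (816/π) × 1.365717 = 354.73 W/m².
— Configuration B (φ=-64.9°):
cos H₀ = −tan(-64.9°) tan(-14.500°) = -0.5521, H₀ = 2.1557 rad.
Bracket: H₀ sin φ sin δ + cos φ cos δ sin H₀ = 2.1557×-0.90557×-0.25038 + 0.42420×0.96815×0.83378 = 0.488776 + 0.342424 = 0.831200.
Q̄ = (S₀/π) × [bracket] = (816/π) × 0.831200 = 215.90 W/m².
Ratio Q̄_A / Q̄_B = 354.73 / 215.90 = 1.643.

Q̄_A / Q̄_B ≈ 1.64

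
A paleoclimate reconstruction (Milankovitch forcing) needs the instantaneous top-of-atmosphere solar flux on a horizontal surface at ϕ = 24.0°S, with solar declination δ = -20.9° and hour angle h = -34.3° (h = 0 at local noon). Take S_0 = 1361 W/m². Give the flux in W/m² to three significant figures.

cos θ_z = sin ϕ sin δ + cos ϕ cos δ cos h = 0.145098 + 0.705024 = 0.850122.
Flux = S_0 · cos θ_z = 1361 × 0.850122 = 1157 W/m².

1.16e+03 W/m²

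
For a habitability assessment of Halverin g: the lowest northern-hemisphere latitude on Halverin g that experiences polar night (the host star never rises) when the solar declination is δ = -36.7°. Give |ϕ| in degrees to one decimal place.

Polar night requires cos h₀ = −tan ϕ tan δ ≥ 1, i.e. tan ϕ tan δ ≤ −1.
The boundary is |tan ϕ| · |tan δ| = 1, so |ϕ| = 90° − |δ| = 90° − 36.7° = 53.3° in the northern hemisphere.

|ϕ| = 53.3°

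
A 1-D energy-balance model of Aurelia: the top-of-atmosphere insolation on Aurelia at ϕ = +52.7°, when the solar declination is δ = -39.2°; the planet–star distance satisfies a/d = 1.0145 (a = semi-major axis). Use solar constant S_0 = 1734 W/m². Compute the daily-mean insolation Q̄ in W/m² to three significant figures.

cos h₀ = −tan(+52.7°) tan(-39.200°) = 1.0706 ≥ 1 ⇒ polar night, h₀ = 0 and Q̄ = 0.
Inverse-square distance factor (a/d)² = 1.0145² = 1.029210.

Q̄ ≈ 0.00 W/m²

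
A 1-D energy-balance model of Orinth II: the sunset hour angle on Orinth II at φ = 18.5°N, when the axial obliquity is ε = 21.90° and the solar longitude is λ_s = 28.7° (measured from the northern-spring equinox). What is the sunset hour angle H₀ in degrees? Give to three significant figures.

H₀ = 93.5°

Solar declination: sin δ = sin ε · sin λ_s = sin 21.90° × sin 28.7° = 0.17912, so δ = +10.318°.
cos H₀ = −tan φ · tan δ = −tan(+18.5°) × tan(+10.318°) = -0.0609, so H₀ = 1.6318 rad = 93.49°.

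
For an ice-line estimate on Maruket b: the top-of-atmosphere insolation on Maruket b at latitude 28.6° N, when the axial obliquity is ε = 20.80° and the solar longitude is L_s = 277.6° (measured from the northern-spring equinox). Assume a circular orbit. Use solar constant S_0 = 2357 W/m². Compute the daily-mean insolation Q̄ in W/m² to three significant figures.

Solar declination: sin δ = sin ε · sin L_s = sin 20.80° × sin 277.6° = -0.35199, so δ = -20.609°.
cos h₀ = −tan(+28.6°) tan(-20.609°) = 0.2050, h₀ = 1.3643 rad.
Bracket: h₀ sin ϕ sin δ + cos ϕ cos δ sin h₀ = 1.3643×0.47869×-0.35199 + 0.87798×0.93600×0.97876 = -0.229876 + 0.804334 = 0.574458.
Q̄ = (S_0/π) × [bracket] = (2357/π) × 0.574458 = 431.0 W/m².

Q̄ ≈ 431 W/m²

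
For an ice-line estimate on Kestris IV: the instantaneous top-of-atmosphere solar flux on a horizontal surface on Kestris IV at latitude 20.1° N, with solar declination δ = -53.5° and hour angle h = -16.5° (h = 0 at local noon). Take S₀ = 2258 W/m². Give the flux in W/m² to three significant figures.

cos θ_z = sin φ sin δ + cos φ cos δ cos h = -0.276253 + 0.535592 = 0.259339.
Flux = S₀ · cos θ_z = 2258 × 0.259339 = 585.6 W/m².

586 W/m²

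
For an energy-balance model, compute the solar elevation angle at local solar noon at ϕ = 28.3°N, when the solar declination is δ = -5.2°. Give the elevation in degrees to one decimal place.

At local noon the hour angle is zero, so the zenith angle equals |ϕ − δ| = |+28.3° − (-5.200°)| = 33.500°.
Elevation = 90° − 33.500° = 56.5°.

56.5°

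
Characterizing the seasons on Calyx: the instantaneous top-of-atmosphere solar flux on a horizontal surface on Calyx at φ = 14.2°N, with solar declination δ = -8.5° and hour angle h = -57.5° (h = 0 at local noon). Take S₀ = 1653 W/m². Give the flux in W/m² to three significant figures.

792 W/m²

cos θ_z = sin φ sin δ + cos φ cos δ cos h = -0.036259 + 0.515161 = 0.478902.
Flux = S₀ · cos θ_z = 1653 × 0.478902 = 791.6 W/m².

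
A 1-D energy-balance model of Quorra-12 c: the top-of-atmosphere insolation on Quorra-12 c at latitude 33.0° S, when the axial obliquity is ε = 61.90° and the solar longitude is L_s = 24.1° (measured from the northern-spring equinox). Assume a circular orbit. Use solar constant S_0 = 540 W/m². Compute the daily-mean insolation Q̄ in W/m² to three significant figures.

Solar declination: sin δ = sin ε · sin L_s = sin 61.90° × sin 24.1° = 0.36020, so δ = +21.112°.
cos h₀ = −tan(-33.0°) tan(+21.112°) = 0.2507, h₀ = 1.3173 rad.
Bracket: h₀ sin ϕ sin δ + cos ϕ cos δ sin h₀ = 1.3173×-0.54464×0.36020 + 0.83867×0.93288×0.96805 = -0.258427 + 0.757381 = 0.498954.
Q̄ = (S_0/π) × [bracket] = (540/π) × 0.498954 = 85.76 W/m².

Q̄ ≈ 85.8 W/m²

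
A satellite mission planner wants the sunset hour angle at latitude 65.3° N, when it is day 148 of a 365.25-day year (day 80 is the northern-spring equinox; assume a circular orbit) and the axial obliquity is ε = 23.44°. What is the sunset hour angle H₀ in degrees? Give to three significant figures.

Solar longitude: λ_s = 360° × (148 − 80)/365.25 = 67.023°.
sin δ = sin 23.44° × sin 67.023° = 0.36623, so δ = +21.483°.
cos H₀ = −tan φ · tan δ = −tan(+65.3°) × tan(+21.483°) = -0.8557, so H₀ = 2.5977 rad = 148.84°.

H₀ = 149°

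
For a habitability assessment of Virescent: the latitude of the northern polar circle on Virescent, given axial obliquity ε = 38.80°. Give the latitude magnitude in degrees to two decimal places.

The polar circle is the lowest latitude that experiences at least one full rotation of continuous daylight at the northern-summer solstice; it lies at |ϕ| = 90° − ε = 90° − 38.80° = 51.20°.

51.20°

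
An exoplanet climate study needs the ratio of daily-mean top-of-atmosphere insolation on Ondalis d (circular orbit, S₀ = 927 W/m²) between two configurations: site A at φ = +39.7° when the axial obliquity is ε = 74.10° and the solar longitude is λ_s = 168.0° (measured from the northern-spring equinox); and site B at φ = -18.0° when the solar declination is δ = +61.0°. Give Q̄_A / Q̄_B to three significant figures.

— Configuration A (φ=+39.7°):
Solar declination: sin δ = sin ε · sin λ_s = sin 74.10° × sin 168.0° = 0.19996, so δ = +11.534°.
cos H₀ = −tan(+39.7°) tan(+11.534°) = -0.1694, H₀ = 1.7410 rad.
Bracket: H₀ sin φ sin δ + cos φ cos δ sin H₀ = 1.7410×0.63877×0.19996 + 0.76940×0.97980×0.98554 = 0.222375 + 0.742957 = 0.965332.
Q̄ = (S₀/π) × [bracket] = (927/π) × 0.965332 = 284.84 W/m².
— Configuration B (φ=-18.0°):
cos H₀ = −tan(-18.0°) tan(+61.000°) = 0.5862, H₀ = 0.9445 rad.
Bracket: H₀ sin φ sin δ + cos φ cos δ sin H₀ = 0.9445×-0.30902×0.87462 + 0.95106×0.48481×0.81019 = -0.255275 + 0.373565 = 0.118290.
Q̄ = (S₀/π) × [bracket] = (927/π) × 0.118290 = 34.904 W/m².
Ratio Q̄_A / Q̄_B = 284.84 / 34.904 = 8.161.

Q̄_A / Q̄_B ≈ 8.16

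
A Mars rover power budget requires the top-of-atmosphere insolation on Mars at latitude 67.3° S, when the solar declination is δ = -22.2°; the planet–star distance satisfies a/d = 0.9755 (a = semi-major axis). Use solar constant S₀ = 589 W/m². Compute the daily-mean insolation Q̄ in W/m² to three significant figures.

Q̄ ≈ 196 W/m²

cos H₀ = −tan(-67.3°) tan(-22.200°) = -0.9756, H₀ = 2.9201 rad.
Bracket: H₀ sin φ sin δ + cos φ cos δ sin H₀ = 2.9201×-0.92254×-0.37784 + 0.38591×0.92587×0.21966 = 1.017867 + 0.078485 = 1.096352.
Inverse-square distance factor (a/d)² = 0.9755² = 0.951600.
Q̄ = (S₀/π) × 0.951600 × [bracket] = (589/π) × 0.951600 × 1.096352 = 195.6 W/m².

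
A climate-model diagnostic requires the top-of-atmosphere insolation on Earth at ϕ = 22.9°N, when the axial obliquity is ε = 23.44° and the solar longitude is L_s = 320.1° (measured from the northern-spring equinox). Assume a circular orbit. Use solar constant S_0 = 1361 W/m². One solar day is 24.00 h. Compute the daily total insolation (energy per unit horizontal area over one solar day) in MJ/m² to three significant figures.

27.7 MJ/m²

Solar declination: sin δ = sin ε · sin L_s = sin 23.44° × sin 320.1° = -0.25516, so δ = -14.783°.
cos h₀ = −tan(+22.9°) tan(-14.783°) = 0.1115, h₀ = 1.4591 rad.
Bracket: h₀ sin ϕ sin δ + cos ϕ cos δ sin h₀ = 1.4591×0.38912×-0.25516 + 0.92119×0.96690×0.99377 = -0.144871 + 0.885150 = 0.740279.
Q̄ = (S_0/π) × [bracket] = (1361/π) × 0.740279 = 320.70 W/m².
Daily total = Q̄ × 24.00 h × 3600 s/h = 320.70 × 24.00 × 3600 / 10⁶ = 27.71 MJ/m².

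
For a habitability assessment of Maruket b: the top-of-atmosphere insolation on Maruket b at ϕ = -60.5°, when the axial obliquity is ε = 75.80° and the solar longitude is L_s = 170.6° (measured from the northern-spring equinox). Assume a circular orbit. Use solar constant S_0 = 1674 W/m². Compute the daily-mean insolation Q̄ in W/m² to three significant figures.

Q̄ ≈ 154 W/m²

Solar declination: sin δ = sin ε · sin L_s = sin 75.80° × sin 170.6° = 0.15834, so δ = +9.110°.
cos h₀ = −tan(-60.5°) tan(+9.110°) = 0.2834, h₀ = 1.2834 rad.
Bracket: h₀ sin ϕ sin δ + cos ϕ cos δ sin h₀ = 1.2834×-0.87036×0.15834 + 0.49242×0.98739×0.95899 = -0.176869 + 0.466271 = 0.289402.
Q̄ = (S_0/π) × [bracket] = (1674/π) × 0.289402 = 154.2 W/m².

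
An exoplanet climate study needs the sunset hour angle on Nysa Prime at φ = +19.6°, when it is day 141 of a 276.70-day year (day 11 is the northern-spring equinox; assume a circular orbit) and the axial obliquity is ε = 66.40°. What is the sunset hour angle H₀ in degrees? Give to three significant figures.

H₀ = 93.6°

Solar longitude: λ_s = 360° × (141 − 11)/276.70 = 169.136°.
sin δ = sin 66.40° × sin 169.136° = 0.17271, so δ = +9.945°.
cos H₀ = −tan φ · tan δ = −tan(+19.6°) × tan(+9.945°) = -0.0624, so H₀ = 1.6333 rad = 93.58°.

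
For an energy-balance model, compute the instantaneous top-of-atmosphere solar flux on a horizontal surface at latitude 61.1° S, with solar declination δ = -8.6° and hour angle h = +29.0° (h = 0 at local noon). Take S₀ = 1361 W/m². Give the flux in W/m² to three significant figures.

cos θ_z = sin φ sin δ + cos φ cos δ cos h = 0.130913 + 0.417936 = 0.548849.
Flux = S₀ · cos θ_z = 1361 × 0.548849 = 747.0 W/m².

747 W/m²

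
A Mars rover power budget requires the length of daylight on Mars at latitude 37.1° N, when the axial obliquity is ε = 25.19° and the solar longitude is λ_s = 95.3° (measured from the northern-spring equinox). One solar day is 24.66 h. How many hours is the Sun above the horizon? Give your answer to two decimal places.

Solar declination: sin δ = sin ε · sin λ_s = sin 25.19° × sin 95.3° = 0.42380, so δ = +25.075°.
cos H₀ = −tan φ · tan δ = −tan(+37.1°) × tan(+25.075°) = -0.3539, so H₀ = 1.9325 rad = 110.72°.
Daylight = 2H₀/(2π) × 24.66 h = (1.9325/π) × 24.66 = 15.17 h.

15.17 h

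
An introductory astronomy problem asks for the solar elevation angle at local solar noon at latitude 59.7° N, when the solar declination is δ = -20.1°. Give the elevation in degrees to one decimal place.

10.2°

At local noon the hour angle is zero, so the zenith angle equals |ϕ − δ| = |+59.7° − (-20.100°)| = 79.800°.
Elevation = 90° − 79.800° = 10.2°.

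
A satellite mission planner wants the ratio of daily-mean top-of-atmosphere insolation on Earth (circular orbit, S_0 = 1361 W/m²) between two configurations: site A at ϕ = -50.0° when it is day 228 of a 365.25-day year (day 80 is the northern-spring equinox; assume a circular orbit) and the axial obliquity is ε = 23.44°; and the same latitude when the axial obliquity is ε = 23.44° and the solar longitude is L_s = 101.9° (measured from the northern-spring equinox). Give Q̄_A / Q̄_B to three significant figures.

Q̄_A / Q̄_B ≈ 1.90

— Configuration A (ϕ=-50.0°):
Solar longitude: L_s = 360° × (228 − 80)/365.25 = 145.873°.
sin δ = sin 23.44° × sin 145.873° = 0.22317, so δ = +12.895°.
cos h₀ = −tan(-50.0°) tan(+12.895°) = 0.2728, h₀ = 1.2944 rad.
Bracket: h₀ sin ϕ sin δ + cos ϕ cos δ sin h₀ = 1.2944×-0.76604×0.22317 + 0.64279×0.97478×0.96206 = -0.221287 + 0.602806 = 0.381519.
Q̄ = (S_0/π) × [bracket] = (1361/π) × 0.381519 = 165.28 W/m².
— Configuration B (ϕ=-50.0°):
Solar declination: sin δ = sin ε · sin L_s = sin 23.44° × sin 101.9° = 0.38924, so δ = +22.907°.
cos h₀ = −tan(-50.0°) tan(+22.907°) = 0.5036, h₀ = 1.0430 rad.
Bracket: h₀ sin ϕ sin δ + cos ϕ cos δ sin h₀ = 1.0430×-0.76604×0.38924 + 0.64279×0.92114×0.86394 = -0.310995 + 0.511539 = 0.200544.
Q̄ = (S_0/π) × [bracket] = (1361/π) × 0.200544 = 86.880 W/m².
Ratio Q̄_A / Q̄_B = 165.28 / 86.880 = 1.902.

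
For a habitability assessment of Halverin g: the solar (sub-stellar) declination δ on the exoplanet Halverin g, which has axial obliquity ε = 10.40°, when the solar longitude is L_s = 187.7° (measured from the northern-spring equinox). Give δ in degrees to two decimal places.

sin δ = sin ε · sin L_s = sin 10.40° × sin 187.7° = -0.024187.
δ = arcsin(-0.024187) = -1.39°.

δ = -1.39°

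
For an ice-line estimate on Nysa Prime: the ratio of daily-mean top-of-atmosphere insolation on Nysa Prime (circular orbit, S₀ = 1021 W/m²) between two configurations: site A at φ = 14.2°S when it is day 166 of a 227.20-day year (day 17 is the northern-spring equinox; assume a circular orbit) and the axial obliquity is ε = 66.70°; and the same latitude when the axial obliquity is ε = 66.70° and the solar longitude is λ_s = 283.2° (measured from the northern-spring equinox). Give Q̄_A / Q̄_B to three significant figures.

Q̄_A / Q̄_B ≈ 1.14

— Configuration A (φ=-14.2°):
Solar longitude: λ_s = 360° × (166 − 17)/227.20 = 236.092°.
sin δ = sin 66.70° × sin 236.092° = -0.76225, so δ = -49.663°.
cos H₀ = −tan(-14.2°) tan(-49.663°) = -0.2980, H₀ = 1.8734 rad.
Bracket: H₀ sin φ sin δ + cos φ cos δ sin H₀ = 1.8734×-0.24531×-0.76225 + 0.96945×0.64729×0.95457 = 0.350302 + 0.599007 = 0.949309.
Q̄ = (S₀/π) × [bracket] = (1021/π) × 0.949309 = 308.52 W/m².
— Configuration B (φ=-14.2°):
Solar declination: sin δ = sin ε · sin λ_s = sin 66.70° × sin 283.2° = -0.89418, so δ = -63.403°.
cos H₀ = −tan(-14.2°) tan(-63.403°) = -0.5054, H₀ = 2.1006 rad.
Bracket: H₀ sin φ sin δ + cos φ cos δ sin H₀ = 2.1006×-0.24531×-0.89418 + 0.96945×0.44771×0.86290 = 0.460769 + 0.374527 = 0.835296.
Q̄ = (S₀/π) × [bracket] = (1021/π) × 0.835296 = 271.47 W/m².
Ratio Q̄_A / Q̄_B = 308.52 / 271.47 = 1.136.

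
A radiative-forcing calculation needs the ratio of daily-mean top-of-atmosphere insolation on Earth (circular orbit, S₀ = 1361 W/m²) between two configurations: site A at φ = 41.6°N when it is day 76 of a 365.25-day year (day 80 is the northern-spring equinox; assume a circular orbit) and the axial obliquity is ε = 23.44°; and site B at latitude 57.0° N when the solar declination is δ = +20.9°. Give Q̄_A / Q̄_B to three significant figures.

Q̄_A / Q̄_B ≈ 0.672

— Configuration A (φ=+41.6°):
Solar longitude: λ_s = 360° × (76 − 80)/365.25 = -3.943°, i.e. -3.943° + 360° = 356.057°.
sin δ = sin 23.44° × sin 356.057° = -0.02735, so δ = -1.567°.
cos H₀ = −tan(+41.6°) tan(-1.567°) = 0.0243, H₀ = 1.5465 rad.
Bracket: H₀ sin φ sin δ + cos φ cos δ sin H₀ = 1.5465×0.66393×-0.02735 + 0.74780×0.99963×0.99970 = -0.028082 + 0.747299 = 0.719217.
Q̄ = (S₀/π) × [bracket] = (1361/π) × 0.719217 = 311.58 W/m².
— Configuration B (φ=+57.0°):
cos H₀ = −tan(+57.0°) tan(+20.900°) = -0.5880, H₀ = 2.1994 rad.
Bracket: H₀ sin φ sin δ + cos φ cos δ sin H₀ = 2.1994×0.83867×0.35674 + 0.54464×0.93420×0.80885 = 0.658032 + 0.411545 = 1.069577.
Q̄ = (S₀/π) × [bracket] = (1361/π) × 1.069577 = 463.36 W/m².
Ratio Q̄_A / Q̄_B = 311.58 / 463.36 = 0.6724.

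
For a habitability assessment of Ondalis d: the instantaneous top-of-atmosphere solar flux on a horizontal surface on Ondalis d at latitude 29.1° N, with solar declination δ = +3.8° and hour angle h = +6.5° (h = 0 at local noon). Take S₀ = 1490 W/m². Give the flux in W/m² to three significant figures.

cos θ_z = sin φ sin δ + cos φ cos δ cos h = 0.032231 + 0.866247 = 0.898478.
Flux = S₀ · cos θ_z = 1490 × 0.898478 = 1339 W/m².

1.34e+03 W/m²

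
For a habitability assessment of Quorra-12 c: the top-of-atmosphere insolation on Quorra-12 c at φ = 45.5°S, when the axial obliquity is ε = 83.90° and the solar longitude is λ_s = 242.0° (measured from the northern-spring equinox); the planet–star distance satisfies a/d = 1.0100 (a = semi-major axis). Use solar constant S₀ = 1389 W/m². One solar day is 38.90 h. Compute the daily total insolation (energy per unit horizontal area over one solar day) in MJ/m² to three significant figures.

Solar declination: sin δ = sin ε · sin λ_s = sin 83.90° × sin 242.0° = -0.87795, so δ = -61.396°.
cos H₀ = −tan(-45.5°) tan(-61.396°) = -1.8661 ≤ −1 ⇒ polar day, H₀ = π.
Bracket: H₀ sin φ sin δ + cos φ cos δ sin H₀ = 3.1416×-0.71325×-0.87795 + 0.70091×0.47876×0.00000 = 1.967263 + 0.000000 = 1.967263.
Inverse-square distance factor (a/d)² = 1.0100² = 1.020100.
Q̄ = (S₀/π) × 1.020100 × [bracket] = (1389/π) × 1.020100 × 1.967263 = 887.27 W/m².
Daily total = Q̄ × 38.90 h × 3600 s/h = 887.27 × 38.90 × 3600 / 10⁶ = 124.3 MJ/m².

124 MJ/m²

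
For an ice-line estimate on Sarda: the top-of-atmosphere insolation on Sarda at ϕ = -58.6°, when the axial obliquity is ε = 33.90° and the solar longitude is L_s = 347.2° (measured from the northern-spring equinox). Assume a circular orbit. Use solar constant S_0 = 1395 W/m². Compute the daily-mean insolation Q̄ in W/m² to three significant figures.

Q̄ ≈ 308 W/m²

Solar declination: sin δ = sin ε · sin L_s = sin 33.90° × sin 347.2° = -0.12357, so δ = -7.098°.
cos h₀ = −tan(-58.6°) tan(-7.098°) = -0.2040, h₀ = 1.7762 rad.
Bracket: h₀ sin ϕ sin δ + cos ϕ cos δ sin h₀ = 1.7762×-0.85355×-0.12357 + 0.52101×0.99234×0.97897 = 0.187341 + 0.506146 = 0.693487.
Q̄ = (S_0/π) × [bracket] = (1395/π) × 0.693487 = 307.9 W/m².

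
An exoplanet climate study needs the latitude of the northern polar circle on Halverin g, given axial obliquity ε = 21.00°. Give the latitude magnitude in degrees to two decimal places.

The polar circle is the lowest latitude that experiences at least one full rotation of continuous daylight at the northern-summer solstice; it lies at |ϕ| = 90° − ε = 90° − 21.00° = 69.00°.

69.00°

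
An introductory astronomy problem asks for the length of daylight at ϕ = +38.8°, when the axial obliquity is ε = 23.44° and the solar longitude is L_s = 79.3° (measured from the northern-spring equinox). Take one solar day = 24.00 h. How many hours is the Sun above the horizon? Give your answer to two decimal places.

14.66 h

Solar declination: sin δ = sin ε · sin L_s = sin 23.44° × sin 79.3° = 0.39087, so δ = +23.009°.
cos h₀ = −tan ϕ · tan δ = −tan(+38.8°) × tan(+23.009°) = -0.3414, so h₀ = 1.9192 rad = 109.96°.
Daylight = 2h₀/(2π) × 24.00 h = (1.9192/π) × 24.00 = 14.66 h.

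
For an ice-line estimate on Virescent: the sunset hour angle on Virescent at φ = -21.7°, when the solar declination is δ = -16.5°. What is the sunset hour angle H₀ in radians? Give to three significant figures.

H₀ = 1.69 rad

cos H₀ = −tan φ · tan δ = −tan(-21.7°) × tan(-16.500°) = -0.1179, so H₀ = 1.6889 rad = 96.77°.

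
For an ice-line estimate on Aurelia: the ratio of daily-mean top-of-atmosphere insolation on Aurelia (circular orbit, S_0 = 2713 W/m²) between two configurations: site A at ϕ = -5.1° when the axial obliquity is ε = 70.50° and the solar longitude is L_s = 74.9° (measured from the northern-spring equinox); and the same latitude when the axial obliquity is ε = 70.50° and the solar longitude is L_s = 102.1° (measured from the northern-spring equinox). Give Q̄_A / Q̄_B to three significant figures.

— Configuration A (ϕ=-5.1°):
Solar declination: sin δ = sin ε · sin L_s = sin 70.50° × sin 74.9° = 0.91009, so δ = +65.518°.
cos h₀ = −tan(-5.1°) tan(+65.518°) = 0.1960, h₀ = 1.3735 rad.
Bracket: h₀ sin ϕ sin δ + cos ϕ cos δ sin h₀ = 1.3735×-0.08889×0.91009 + 0.99604×0.41440×0.98060 = -0.111113 + 0.404751 = 0.293638.
Q̄ = (S_0/π) × [bracket] = (2713/π) × 0.293638 = 253.58 W/m².
— Configuration B (ϕ=-5.1°):
Solar declination: sin δ = sin ε · sin L_s = sin 70.50° × sin 102.1° = 0.92170, so δ = +67.176°.
cos h₀ = −tan(-5.1°) tan(+67.176°) = 0.2121, h₀ = 1.3571 rad.
Bracket: h₀ sin ϕ sin δ + cos ϕ cos δ sin h₀ = 1.3571×-0.08889×0.92170 + 0.99604×0.38791×0.97726 = -0.111187 + 0.377588 = 0.266401.
Q̄ = (S_0/π) × [bracket] = (2713/π) × 0.266401 = 230.06 W/m².
Ratio Q̄_A / Q̄_B = 253.58 / 230.06 = 1.102.

Q̄_A / Q̄_B ≈ 1.10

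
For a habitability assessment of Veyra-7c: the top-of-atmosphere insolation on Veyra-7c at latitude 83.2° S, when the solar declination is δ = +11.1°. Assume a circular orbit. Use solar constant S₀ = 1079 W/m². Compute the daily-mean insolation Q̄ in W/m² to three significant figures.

cos H₀ = −tan(-83.2°) tan(+11.100°) = 1.6453 ≥ 1 ⇒ polar night, H₀ = 0 and Q̄ = 0.

Q̄ ≈ 0.00 W/m²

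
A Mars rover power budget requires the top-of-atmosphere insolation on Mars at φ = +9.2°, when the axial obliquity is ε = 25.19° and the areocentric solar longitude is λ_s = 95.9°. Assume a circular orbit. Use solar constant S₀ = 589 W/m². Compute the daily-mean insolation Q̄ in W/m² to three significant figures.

sin δ = sin 25.19° × sin 95.9° = 0.42337, so δ = +25.047°.
cos H₀ = −tan(+9.2°) tan(+25.047°) = -0.0757, H₀ = 1.6466 rad.
Bracket: H₀ sin φ sin δ + cos φ cos δ sin H₀ = 1.6466×0.15988×0.42337 + 0.98714×0.90596×0.99713 = 0.111456 + 0.891743 = 1.003199.
Q̄ = (S₀/π) × [bracket] = (589/π) × 1.003199 = 188.1 W/m².

Q̄ ≈ 188 W/m²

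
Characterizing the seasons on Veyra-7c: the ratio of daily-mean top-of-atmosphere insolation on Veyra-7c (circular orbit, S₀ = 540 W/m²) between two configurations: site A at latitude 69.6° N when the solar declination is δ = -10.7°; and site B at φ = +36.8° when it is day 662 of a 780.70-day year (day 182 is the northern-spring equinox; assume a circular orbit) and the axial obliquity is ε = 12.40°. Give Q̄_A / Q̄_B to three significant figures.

— Configuration A (φ=+69.6°):
cos H₀ = −tan(+69.6°) tan(-10.700°) = 0.5081, H₀ = 1.0378 rad.
Bracket: H₀ sin φ sin δ + cos φ cos δ sin H₀ = 1.0378×0.93728×-0.18567 + 0.34857×0.98261×0.86131 = -0.180603 + 0.295006 = 0.114403.
Q̄ = (S₀/π) × [bracket] = (540/π) × 0.114403 = 19.664 W/m².
— Configuration B (φ=+36.8°):
Solar longitude: λ_s = 360° × (662 − 182)/780.70 = 221.340°.
sin δ = sin 12.40° × sin 221.340° = -0.14184, so δ = -8.154°.
cos H₀ = −tan(+36.8°) tan(-8.154°) = 0.1072, H₀ = 1.4634 rad.
Bracket: H₀ sin φ sin δ + cos φ cos δ sin H₀ = 1.4634×0.59902×-0.14184 + 0.80073×0.98989×0.99424 = -0.124338 + 0.788069 = 0.663731.
Q̄ = (S₀/π) × [bracket] = (540/π) × 0.663731 = 114.09 W/m².
Ratio Q̄_A / Q̄_B = 19.664 / 114.09 = 0.1724.

Q̄_A / Q̄_B ≈ 0.172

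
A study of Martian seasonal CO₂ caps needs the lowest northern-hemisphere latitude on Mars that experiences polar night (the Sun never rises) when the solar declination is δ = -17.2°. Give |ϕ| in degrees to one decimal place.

Polar night requires cos h₀ = −tan ϕ tan δ ≥ 1, i.e. tan ϕ tan δ ≤ −1.
The boundary is |tan ϕ| · |tan δ| = 1, so |ϕ| = 90° − |δ| = 90° − 17.2° = 72.8° in the northern hemisphere.

|ϕ| = 72.8°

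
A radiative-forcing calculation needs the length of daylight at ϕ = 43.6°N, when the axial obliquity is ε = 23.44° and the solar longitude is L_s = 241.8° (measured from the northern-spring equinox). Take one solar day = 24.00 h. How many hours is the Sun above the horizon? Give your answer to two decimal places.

9.22 h

Solar declination: sin δ = sin ε · sin L_s = sin 23.44° × sin 241.8° = -0.35057, so δ = -20.522°.
cos h₀ = −tan ϕ · tan δ = −tan(+43.6°) × tan(-20.522°) = 0.3565, so h₀ = 1.2063 rad = 69.12°.
Daylight = 2h₀/(2π) × 24.00 h = (1.2063/π) × 24.00 = 9.22 h.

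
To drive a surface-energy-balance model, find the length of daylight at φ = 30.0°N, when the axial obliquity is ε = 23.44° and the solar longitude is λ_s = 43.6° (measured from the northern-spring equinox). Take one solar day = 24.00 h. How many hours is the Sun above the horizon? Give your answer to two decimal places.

Solar declination: sin δ = sin ε · sin λ_s = sin 23.44° × sin 43.6° = 0.27432, so δ = +15.922°.
cos H₀ = −tan φ · tan δ = −tan(+30.0°) × tan(+15.922°) = -0.1647, so H₀ = 1.7362 rad = 99.48°.
Daylight = 2H₀/(2π) × 24.00 h = (1.7362/π) × 24.00 = 13.26 h.

13.26 h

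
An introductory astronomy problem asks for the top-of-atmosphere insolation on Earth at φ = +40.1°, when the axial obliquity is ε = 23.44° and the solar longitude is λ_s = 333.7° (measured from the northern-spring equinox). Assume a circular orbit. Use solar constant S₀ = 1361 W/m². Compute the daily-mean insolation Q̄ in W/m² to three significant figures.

Q̄ ≈ 253 W/m²

Solar declination: sin δ = sin ε · sin λ_s = sin 23.44° × sin 333.7° = -0.17625, so δ = -10.151°.
cos H₀ = −tan(+40.1°) tan(-10.151°) = 0.1508, H₀ = 1.4194 rad.
Bracket: H₀ sin φ sin δ + cos φ cos δ sin H₀ = 1.4194×0.64412×-0.17625 + 0.76492×0.98435×0.98857 = -0.161139 + 0.744343 = 0.583204.
Q̄ = (S₀/π) × [bracket] = (1361/π) × 0.583204 = 252.7 W/m².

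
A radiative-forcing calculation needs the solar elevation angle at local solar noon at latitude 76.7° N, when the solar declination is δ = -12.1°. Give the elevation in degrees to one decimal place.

1.2°

At local noon the hour angle is zero, so the zenith angle equals |φ − δ| = |+76.7° − (-12.100°)| = 88.800°.
Elevation = 90° − 88.800° = 1.2°.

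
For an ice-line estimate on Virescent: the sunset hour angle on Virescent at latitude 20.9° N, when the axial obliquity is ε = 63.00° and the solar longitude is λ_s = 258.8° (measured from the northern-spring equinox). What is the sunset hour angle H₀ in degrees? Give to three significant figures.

H₀ = 46.6°

Solar declination: sin δ = sin ε · sin λ_s = sin 63.00° × sin 258.8° = -0.87404, so δ = -60.931°.
cos H₀ = −tan φ · tan δ = −tan(+20.9°) × tan(-60.931°) = 0.6870, so H₀ = 0.8135 rad = 46.61°.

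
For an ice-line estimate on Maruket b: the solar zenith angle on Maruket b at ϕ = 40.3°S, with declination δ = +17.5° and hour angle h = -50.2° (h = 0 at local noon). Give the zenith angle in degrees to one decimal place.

θ_z = 74.3°

cos θ_z = sin ϕ sin δ + cos ϕ cos δ cos h = -0.194493 + 0.465596 = 0.271103.
θ_z = arccos(0.271103) = 74.3°.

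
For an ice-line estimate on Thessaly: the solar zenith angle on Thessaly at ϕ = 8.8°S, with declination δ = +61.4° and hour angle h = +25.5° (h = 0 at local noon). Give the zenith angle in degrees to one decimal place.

θ_z = 73.0°

cos θ_z = sin ϕ sin δ + cos ϕ cos δ cos h = -0.134319 + 0.426974 = 0.292655.
θ_z = arccos(0.292655) = 73.0°.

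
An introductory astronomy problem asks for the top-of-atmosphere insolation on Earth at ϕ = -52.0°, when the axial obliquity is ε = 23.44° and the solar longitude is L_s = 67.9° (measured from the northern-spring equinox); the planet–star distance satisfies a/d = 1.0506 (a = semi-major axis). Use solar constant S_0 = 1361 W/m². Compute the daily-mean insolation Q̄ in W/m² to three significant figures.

Q̄ ≈ 91.6 W/m²

Solar declination: sin δ = sin ε · sin L_s = sin 23.44° × sin 67.9° = 0.36856, so δ = +21.627°.
cos h₀ = −tan(-52.0°) tan(+21.627°) = 0.5075, h₀ = 1.0386 rad.
Bracket: h₀ sin ϕ sin δ + cos ϕ cos δ sin h₀ = 1.0386×-0.78801×0.36856 + 0.61566×0.92960×0.86167 = -0.301640 + 0.493149 = 0.191509.
Inverse-square distance factor (a/d)² = 1.0506² = 1.103760.
Q̄ = (S_0/π) × 1.103760 × [bracket] = (1361/π) × 1.103760 × 0.191509 = 91.57 W/m².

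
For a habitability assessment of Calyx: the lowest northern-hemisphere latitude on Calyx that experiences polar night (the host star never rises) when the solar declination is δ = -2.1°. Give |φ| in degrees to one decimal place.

Polar night requires cos H₀ = −tan φ tan δ ≥ 1, i.e. tan φ tan δ ≤ −1.
The boundary is |tan φ| · |tan δ| = 1, so |φ| = 90° − |δ| = 90° − 2.1° = 87.9° in the northern hemisphere.

|φ| = 87.9°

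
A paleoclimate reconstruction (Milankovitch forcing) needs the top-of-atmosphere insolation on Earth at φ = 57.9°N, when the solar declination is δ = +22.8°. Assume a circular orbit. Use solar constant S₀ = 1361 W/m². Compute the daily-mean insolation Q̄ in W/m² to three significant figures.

cos H₀ = −tan(+57.9°) tan(+22.800°) = -0.6701, H₀ = 2.3052 rad.
Bracket: H₀ sin φ sin δ + cos φ cos δ sin H₀ = 2.3052×0.84712×0.38752 + 0.53140×0.92186×0.74226 = 0.756742 + 0.363616 = 1.120358.
Q̄ = (S₀/π) × [bracket] = (1361/π) × 1.120358 = 485.4 W/m².

Q̄ ≈ 485 W/m²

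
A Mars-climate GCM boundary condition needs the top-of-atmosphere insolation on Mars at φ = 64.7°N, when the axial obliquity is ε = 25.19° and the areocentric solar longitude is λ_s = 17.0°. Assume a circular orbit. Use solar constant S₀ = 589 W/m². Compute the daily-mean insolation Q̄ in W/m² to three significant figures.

sin δ = sin 25.19° × sin 17.0° = 0.12444, so δ = +7.148°.
cos H₀ = −tan(+64.7°) tan(+7.148°) = -0.2653, H₀ = 1.8393 rad.
Bracket: H₀ sin φ sin δ + cos φ cos δ sin H₀ = 1.8393×0.90408×0.12444 + 0.42736×0.99223×0.96416 = 0.206928 + 0.408842 = 0.615770.
Q̄ = (S₀/π) × [bracket] = (589/π) × 0.615770 = 115.4 W/m².

Q̄ ≈ 115 W/m²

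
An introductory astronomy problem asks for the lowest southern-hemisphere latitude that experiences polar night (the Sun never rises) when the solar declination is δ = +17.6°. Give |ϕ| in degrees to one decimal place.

|ϕ| = 72.4°

Polar night requires cos h₀ = −tan ϕ tan δ ≥ 1, i.e. tan ϕ tan δ ≤ −1.
The boundary is |tan ϕ| · |tan δ| = 1, so |ϕ| = 90° − |δ| = 90° − 17.6° = 72.4° in the southern hemisphere.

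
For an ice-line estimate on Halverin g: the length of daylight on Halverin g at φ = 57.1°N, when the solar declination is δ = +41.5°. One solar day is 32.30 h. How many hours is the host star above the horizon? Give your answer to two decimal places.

Sunrise equation: cos H₀ = −tan φ · tan δ = -1.3676 ≤ −1, so the host star never sets (polar day) and H₀ = π.
Daylight = 2H₀/(2π) × 32.30 h = (3.1416/π) × 32.30 = 32.30 h.

32.30 h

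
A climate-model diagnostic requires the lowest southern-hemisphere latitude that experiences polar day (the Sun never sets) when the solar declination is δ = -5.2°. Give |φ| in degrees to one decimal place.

|φ| = 84.8°

Polar day requires cos H₀ = −tan φ tan δ ≤ −1, i.e. tan φ tan δ ≥ 1.
The boundary is |tan φ| · |tan δ| = 1, so |φ| = 90° − |δ| = 90° − 5.2° = 84.8° in the southern hemisphere.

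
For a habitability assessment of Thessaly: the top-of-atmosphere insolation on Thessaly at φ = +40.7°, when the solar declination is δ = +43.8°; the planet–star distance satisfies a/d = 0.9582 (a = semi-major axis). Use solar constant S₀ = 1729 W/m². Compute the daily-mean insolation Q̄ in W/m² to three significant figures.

Q̄ ≈ 736 W/m²

cos H₀ = −tan(+40.7°) tan(+43.800°) = -0.8248, H₀ = 2.5407 rad.
Bracket: H₀ sin φ sin δ + cos φ cos δ sin H₀ = 2.5407×0.65210×0.69214 + 0.75813×0.72176×0.56537 = 1.146731 + 0.309364 = 1.456095.
Inverse-square distance factor (a/d)² = 0.9582² = 0.918147.
Q̄ = (S₀/π) × 0.918147 × [bracket] = (1729/π) × 0.918147 × 1.456095 = 735.8 W/m².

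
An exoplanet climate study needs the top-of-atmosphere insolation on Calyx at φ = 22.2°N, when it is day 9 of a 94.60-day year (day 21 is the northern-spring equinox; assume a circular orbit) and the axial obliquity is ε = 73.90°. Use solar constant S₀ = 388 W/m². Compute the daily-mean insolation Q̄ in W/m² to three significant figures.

Q̄ ≈ 39.0 W/m²

Solar longitude: λ_s = 360° × (9 − 21)/94.60 = -45.666°, i.e. -45.666° + 360° = 314.334°.
sin δ = sin 73.90° × sin 314.334° = -0.68722, so δ = -43.411°.
cos H₀ = −tan(+22.2°) tan(-43.411°) = 0.3861, H₀ = 1.1744 rad.
Bracket: H₀ sin φ sin δ + cos φ cos δ sin H₀ = 1.1744×0.37784×-0.68722 + 0.92587×0.72645×0.92247 = -0.304944 + 0.620452 = 0.315508.
Q̄ = (S₀/π) × [bracket] = (388/π) × 0.315508 = 38.97 W/m².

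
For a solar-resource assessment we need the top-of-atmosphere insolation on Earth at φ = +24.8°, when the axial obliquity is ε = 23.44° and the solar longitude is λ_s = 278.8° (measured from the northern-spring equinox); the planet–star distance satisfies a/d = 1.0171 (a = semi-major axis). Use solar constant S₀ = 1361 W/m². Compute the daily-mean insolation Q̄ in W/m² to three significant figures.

Solar declination: sin δ = sin ε · sin λ_s = sin 23.44° × sin 278.8° = -0.39311, so δ = -23.148°.
cos H₀ = −tan(+24.8°) tan(-23.148°) = 0.1975, H₀ = 1.3719 rad.
Bracket: H₀ sin φ sin δ + cos φ cos δ sin H₀ = 1.3719×0.41945×-0.39311 + 0.90778×0.91949×0.98029 = -0.226213 + 0.818243 = 0.592030.
Inverse-square distance factor (a/d)² = 1.0171² = 1.034492.
Q̄ = (S₀/π) × 1.034492 × [bracket] = (1361/π) × 1.034492 × 0.592030 = 265.3 W/m².

Q̄ ≈ 265 W/m²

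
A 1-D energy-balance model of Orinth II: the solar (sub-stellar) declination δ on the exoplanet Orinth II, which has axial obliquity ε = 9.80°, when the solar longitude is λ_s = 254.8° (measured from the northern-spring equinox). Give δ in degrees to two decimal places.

sin δ = sin ε · sin λ_s = sin 9.80° × sin 254.8° = -0.164255.
δ = arcsin(-0.164255) = -9.45°.

δ = -9.45°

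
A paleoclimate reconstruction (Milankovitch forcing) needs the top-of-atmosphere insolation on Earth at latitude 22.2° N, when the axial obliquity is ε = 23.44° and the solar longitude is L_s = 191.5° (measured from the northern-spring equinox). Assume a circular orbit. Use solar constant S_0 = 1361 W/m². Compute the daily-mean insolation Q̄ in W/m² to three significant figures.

Q̄ ≈ 380 W/m²

Solar declination: sin δ = sin ε · sin L_s = sin 23.44° × sin 191.5° = -0.07931, so δ = -4.549°.
cos h₀ = −tan(+22.2°) tan(-4.549°) = 0.0325, h₀ = 1.5383 rad.
Bracket: h₀ sin ϕ sin δ + cos ϕ cos δ sin h₀ = 1.5383×0.37784×-0.07931 + 0.92587×0.99685×0.99947 = -0.046097 + 0.922464 = 0.876367.
Q̄ = (S_0/π) × [bracket] = (1361/π) × 0.876367 = 379.7 W/m².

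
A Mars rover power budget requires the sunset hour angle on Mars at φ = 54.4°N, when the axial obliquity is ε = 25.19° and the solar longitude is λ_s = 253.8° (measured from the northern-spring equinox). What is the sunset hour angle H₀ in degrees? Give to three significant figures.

Solar declination: sin δ = sin ε · sin λ_s = sin 25.19° × sin 253.8° = -0.40872, so δ = -24.125°.
cos H₀ = −tan φ · tan δ = −tan(+54.4°) × tan(-24.125°) = 0.6255, so H₀ = 0.8950 rad = 51.28°.

H₀ = 51.3°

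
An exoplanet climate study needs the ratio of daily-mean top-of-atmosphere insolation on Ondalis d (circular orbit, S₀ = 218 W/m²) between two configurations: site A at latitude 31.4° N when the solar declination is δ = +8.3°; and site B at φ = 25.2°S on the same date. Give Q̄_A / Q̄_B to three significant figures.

Q̄_A / Q̄_B ≈ 1.21

— Configuration A (φ=+31.4°):
cos H₀ = −tan(+31.4°) tan(+8.300°) = -0.0890, H₀ = 1.6600 rad.
Bracket: H₀ sin φ sin δ + cos φ cos δ sin H₀ = 1.6600×0.52101×0.14436 + 0.85355×0.98953×0.99603 = 0.124854 + 0.841260 = 0.966114.
Q̄ = (S₀/π) × [bracket] = (218/π) × 0.966114 = 67.040 W/m².
— Configuration B (φ=-25.2°):
cos H₀ = −tan(-25.2°) tan(+8.300°) = 0.0686, H₀ = 1.5021 rad.
Bracket: H₀ sin φ sin δ + cos φ cos δ sin H₀ = 1.5021×-0.42578×0.14436 + 0.90483×0.98953×0.99764 = -0.092327 + 0.893243 = 0.800916.
Q̄ = (S₀/π) × [bracket] = (218/π) × 0.800916 = 55.577 W/m².
Ratio Q̄_A / Q̄_B = 67.040 / 55.577 = 1.206.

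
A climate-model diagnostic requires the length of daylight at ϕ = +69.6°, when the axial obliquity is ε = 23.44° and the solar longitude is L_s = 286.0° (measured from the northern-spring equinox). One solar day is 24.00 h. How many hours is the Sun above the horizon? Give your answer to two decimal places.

Solar declination: sin δ = sin ε · sin L_s = sin 23.44° × sin 286.0° = -0.38238, so δ = -22.481°.
cos h₀ = −tan ϕ · tan δ = 1.1127 ≥ 1, so the Sun never rises (polar night) and h₀ = 0.
Daylight = 2h₀/(2π) × 24.00 h = (0.0000/π) × 24.00 = 0.00 h.

0.00 h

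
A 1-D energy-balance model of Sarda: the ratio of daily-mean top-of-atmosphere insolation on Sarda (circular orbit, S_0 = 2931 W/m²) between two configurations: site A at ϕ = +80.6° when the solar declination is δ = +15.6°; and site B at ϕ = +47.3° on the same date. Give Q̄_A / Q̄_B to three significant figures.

— Configuration A (ϕ=+80.6°):
cos h₀ = −tan(+80.6°) tan(+15.600°) = -1.6865 ≤ −1 ⇒ polar day, h₀ = π.
Bracket: h₀ sin ϕ sin δ + cos ϕ cos δ sin h₀ = 3.1416×0.98657×0.26892 + 0.16333×0.96316×0.00000 = 0.833493 + 0.000000 = 0.833493.
Q̄ = (S_0/π) × [bracket] = (2931/π) × 0.833493 = 777.62 W/m².
— Configuration B (ϕ=+47.3°):
cos h₀ = −tan(+47.3°) tan(+15.600°) = -0.3026, h₀ = 1.8782 rad.
Bracket: h₀ sin ϕ sin δ + cos ϕ cos δ sin h₀ = 1.8782×0.73491×0.26892 + 0.67816×0.96316×0.95313 = 0.371192 + 0.622562 = 0.993754.
Q̄ = (S_0/π) × [bracket] = (2931/π) × 0.993754 = 927.14 W/m².
Ratio Q̄_A / Q̄_B = 777.62 / 927.14 = 0.8387.

Q̄_A / Q̄_B ≈ 0.839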